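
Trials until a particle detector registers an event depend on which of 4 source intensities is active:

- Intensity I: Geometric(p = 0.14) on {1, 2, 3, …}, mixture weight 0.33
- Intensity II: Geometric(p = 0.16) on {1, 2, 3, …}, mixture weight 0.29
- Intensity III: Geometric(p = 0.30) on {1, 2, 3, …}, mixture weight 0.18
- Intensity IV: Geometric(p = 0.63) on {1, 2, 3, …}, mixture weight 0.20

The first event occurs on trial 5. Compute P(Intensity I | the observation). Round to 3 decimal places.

0.397

Posterior ∝ prior × likelihood, so P(k | x) ∝ P(Z=k) f_k(x); normalise over all components.
Geometric probabilities:
  L_I = 0.0765811
  L_II = 0.0796594
  L_III = 0.07203
  L_IV = 0.0118072
Weight by the priors:
  P(Z=I)·L_I = 0.33 × 0.0765811 = 0.0252718
  P(Z=II)·L_II = 0.29 × 0.0796594 = 0.0231012
  P(Z=III)·L_III = 0.18 × 0.07203 = 0.0129654
  P(Z=IV)·L_IV = 0.20 × 0.0118072 = 0.00236144
Evidence: 0.0252718 + 0.0231012 + 0.0129654 + 0.00236144 = 0.0636999
So the posterior for Intensity I is 0.0252718 / 0.0636999 ≈ 0.397.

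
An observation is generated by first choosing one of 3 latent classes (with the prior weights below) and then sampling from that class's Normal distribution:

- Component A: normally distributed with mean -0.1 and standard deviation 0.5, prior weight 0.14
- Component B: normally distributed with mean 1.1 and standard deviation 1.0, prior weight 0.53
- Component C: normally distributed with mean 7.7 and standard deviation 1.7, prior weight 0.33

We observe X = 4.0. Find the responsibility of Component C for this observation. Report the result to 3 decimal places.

0.697

By Bayes' theorem, P(k | x) = π_k f_k(x) / Σ_j π_j f_j(x).
Normal densities:
  L_A = (1/(0.5·√(2π)))·exp(−(4.0−-0.1)²/(2·0.5²)) = 0.797885·exp(-33.62000) = 1.99968e-15
  L_B = (1/(1.0·√(2π)))·exp(−(4.0−1.1)²/(2·1.0²)) = 0.398942·exp(-4.20500) = 0.00595253
  L_C = (1/(1.7·√(2π)))·exp(−(4.0−7.7)²/(2·1.7²)) = 0.234672·exp(-2.36851) = 0.02197
Multiply by the mixture weights:
  π_A·L_A = 0.14 × 1.99968e-15 = 2.79955e-16
  π_B·L_B = 0.53 × 0.00595253 = 0.00315484
  π_C·L_C = 0.33 × 0.02197 = 0.00725009
Marginal: 2.79955e-16 + 0.00315484 + 0.00725009 = 0.0104049
So the posterior for Component C is 0.00725009 / 0.0104049 ≈ 0.697.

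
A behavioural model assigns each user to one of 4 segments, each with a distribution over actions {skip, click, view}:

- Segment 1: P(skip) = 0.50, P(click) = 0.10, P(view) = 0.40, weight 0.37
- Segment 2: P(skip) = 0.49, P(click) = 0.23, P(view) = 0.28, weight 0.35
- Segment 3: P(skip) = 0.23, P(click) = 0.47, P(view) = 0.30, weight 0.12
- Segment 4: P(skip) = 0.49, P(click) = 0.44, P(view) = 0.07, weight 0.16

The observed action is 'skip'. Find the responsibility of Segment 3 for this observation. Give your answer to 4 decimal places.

0.0597

P(component k | x) = P(Z=k)·f_k(x) / marginal(x), where marginal(x) = Σ_j P(Z=j)·f_j(x).
Component likelihoods at x = 'skip':
  L_1 = 0.5
  L_2 = 0.49
  L_3 = 0.23
  L_4 = 0.49
Weight by the priors:
  P(Z=1)·L_1 = 0.37 × 0.5 = 0.185
  P(Z=2)·L_2 = 0.35 × 0.49 = 0.1715
  P(Z=3)·L_3 = 0.12 × 0.23 = 0.0276
  P(Z=4)·L_4 = 0.16 × 0.49 = 0.0784
Sum: 0.185 + 0.1715 + 0.0276 + 0.0784 = 0.4625
Responsibility of Segment 3: 0.0276 / 0.4625 ≈ 0.0597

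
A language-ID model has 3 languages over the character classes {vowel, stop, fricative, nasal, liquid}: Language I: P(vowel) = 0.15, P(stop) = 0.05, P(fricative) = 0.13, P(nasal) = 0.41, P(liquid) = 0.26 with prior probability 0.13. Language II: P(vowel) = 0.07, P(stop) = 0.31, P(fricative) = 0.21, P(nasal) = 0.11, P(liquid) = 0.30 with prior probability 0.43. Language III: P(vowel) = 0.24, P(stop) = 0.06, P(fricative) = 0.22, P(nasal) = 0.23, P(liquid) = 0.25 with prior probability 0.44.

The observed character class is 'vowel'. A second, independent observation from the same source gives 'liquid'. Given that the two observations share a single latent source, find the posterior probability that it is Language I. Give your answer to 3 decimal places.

0.125

P(component k | x) = P(Z=k)·f_k(x) / marginal(x), where marginal(x) = Σ_j P(Z=j)·f_j(x).
Since both observations come from the same component, the likelihood for component k is f_k(x₁)·f_k(x₂).
  p_I = [0.15] × [0.26] = 0.039
  p_II = [0.07] × [0.3] = 0.021
  p_III = [0.24] × [0.25] = 0.06
Prior × likelihood for each component:
  P(Z=I)·p_I = 0.13 × 0.039 = 0.00507
  P(Z=II)·p_II = 0.43 × 0.021 = 0.00903
  P(Z=III)·p_III = 0.44 × 0.06 = 0.0264
Marginal: 0.00507 + 0.00903 + 0.0264 = 0.0405
P(Language I | x₁, x₂) = 0.00507 / 0.0405 ≈ 0.125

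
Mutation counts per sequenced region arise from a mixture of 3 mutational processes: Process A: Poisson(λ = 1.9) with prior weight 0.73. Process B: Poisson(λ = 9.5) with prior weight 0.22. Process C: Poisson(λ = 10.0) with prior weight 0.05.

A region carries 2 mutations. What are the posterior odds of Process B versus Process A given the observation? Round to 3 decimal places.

Posterior odds = (π_i f_i(x)) / (π_j f_j(x)); the normalising sum cancels.
Poisson probabilities:
  p_A = e^(−1.9)·1.9^2/2! = 0.269971
  p_B = e^(−9.5)·9.5^2/2! = 0.00337769
  p_C = e^(−10.0)·10.0^2/2! = 0.00227
0.000743092 / 0.197079 ≈ 0.004

0.004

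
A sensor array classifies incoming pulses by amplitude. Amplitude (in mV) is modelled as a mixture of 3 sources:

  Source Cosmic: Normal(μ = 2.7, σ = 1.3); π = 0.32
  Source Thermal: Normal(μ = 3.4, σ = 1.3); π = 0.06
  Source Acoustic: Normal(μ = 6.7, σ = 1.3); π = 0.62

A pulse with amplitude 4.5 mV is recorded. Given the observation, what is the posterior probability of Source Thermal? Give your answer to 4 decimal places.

By Bayes' theorem, P(k | x) = P(Z=k) f_k(x) / Σ_j P(Z=j) f_j(x).
Component likelihoods at x = 4.5 mV:
  L_Cosmic = (1/(1.3·√(2π)))·exp(−(4.5−2.7)²/(2·1.3²)) = 0.306879·exp(-0.95858) = 0.117669
  L_Thermal = (1/(1.3·√(2π)))·exp(−(4.5−3.4)²/(2·1.3²)) = 0.306879·exp(-0.35799) = 0.214533
  L_Acoustic = (1/(1.3·√(2π)))·exp(−(4.5−6.7)²/(2·1.3²)) = 0.306879·exp(-1.43195) = 0.0732955
Unnormalised posteriors:
  P(Z=Cosmic)·L_Cosmic = 0.32 × 0.117669 = 0.037654
  P(Z=Thermal)·L_Thermal = 0.06 × 0.214533 = 0.012872
  P(Z=Acoustic)·L_Acoustic = 0.62 × 0.0732955 = 0.0454432
Denominator: 0.037654 + 0.012872 + 0.0454432 = 0.0959692
P(Source Thermal | the observation) = 0.012872 / 0.0959692 ≈ 0.1341

0.1341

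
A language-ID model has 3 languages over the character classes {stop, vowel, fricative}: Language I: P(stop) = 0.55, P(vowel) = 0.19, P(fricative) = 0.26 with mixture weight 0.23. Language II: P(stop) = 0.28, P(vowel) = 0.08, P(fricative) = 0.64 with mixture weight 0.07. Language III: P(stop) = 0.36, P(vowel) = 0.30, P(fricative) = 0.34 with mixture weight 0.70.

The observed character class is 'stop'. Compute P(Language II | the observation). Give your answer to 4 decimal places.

0.0492

Posterior ∝ prior × likelihood, so P(k | x) ∝ π_k f_k(x); normalise over all components.
Component likelihoods at x = 'stop':
  L_I = P(stop | comp) = 0.55
  L_II = P(stop | comp) = 0.28
  L_III = P(stop | comp) = 0.36
Multiply by the mixture weights:
  π_I·L_I = 0.23 × 0.55 = 0.1265
  π_II·L_II = 0.07 × 0.28 = 0.0196
  π_III·L_III = 0.70 × 0.36 = 0.252
Normaliser: 0.1265 + 0.0196 + 0.252 = 0.3981
So the posterior for Language II is 0.0196 / 0.3981 ≈ 0.0492.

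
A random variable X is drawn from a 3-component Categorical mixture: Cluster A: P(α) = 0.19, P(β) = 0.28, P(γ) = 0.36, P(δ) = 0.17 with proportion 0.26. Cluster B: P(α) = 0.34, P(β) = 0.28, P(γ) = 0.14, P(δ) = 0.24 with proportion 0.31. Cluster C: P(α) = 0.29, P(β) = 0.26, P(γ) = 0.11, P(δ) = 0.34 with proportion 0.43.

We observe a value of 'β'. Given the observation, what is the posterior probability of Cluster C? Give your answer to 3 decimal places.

0.412

By Bayes' theorem, P(k | x) = w_k f_k(x) / Σ_j w_j f_j(x).
Evaluate each component's likelihood at the observed value:
  L_A = P(β | comp) = 0.28
  L_B = P(β | comp) = 0.28
  L_C = P(β | comp) = 0.26
Multiply by the mixture weights:
  w_A·L_A = 0.26 × 0.28 = 0.0728
  w_B·L_B = 0.31 × 0.28 = 0.0868
  w_C·L_C = 0.43 × 0.26 = 0.1118
Denominator: 0.0728 + 0.0868 + 0.1118 = 0.2714
Responsibility of Cluster C: 0.1118 / 0.2714 ≈ 0.412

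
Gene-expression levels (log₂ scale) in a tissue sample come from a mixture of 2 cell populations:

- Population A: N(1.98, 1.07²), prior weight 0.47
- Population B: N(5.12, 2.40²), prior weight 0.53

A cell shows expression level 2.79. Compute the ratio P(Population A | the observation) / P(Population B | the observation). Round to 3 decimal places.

The posterior odds equal the prior odds times the likelihood ratio: (π_i/π_j)·(f_i(x)/f_j(x)).
Normal densities:
  f_A = 0.279954
  f_B = 0.103761
Posterior odds = (π_A·f_A) / (π_B·f_B) = (0.47·0.279954) / (0.53·0.103761) = 0.131579 / 0.0549933 ≈ 2.393

2.393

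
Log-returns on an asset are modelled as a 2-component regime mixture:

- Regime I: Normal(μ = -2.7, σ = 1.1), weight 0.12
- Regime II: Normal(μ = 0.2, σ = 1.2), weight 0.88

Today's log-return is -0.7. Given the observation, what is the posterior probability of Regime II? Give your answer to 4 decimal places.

0.9636

By Bayes' theorem, P(k | x) = π_k f_k(x) / Σ_j π_j f_j(x).
Normal densities:
  p_I = (1/(1.1·√(2π)))·exp(−(-0.7−-2.7)²/(2·1.1²)) = 0.362675·exp(-1.65289) = 0.0694505
  p_II = (1/(1.2·√(2π)))·exp(−(-0.7−0.2)²/(2·1.2²)) = 0.332452·exp(-0.28125) = 0.250948
Multiply by the mixture weights:
  π_I·p_I = 0.12 × 0.0694505 = 0.00833406
  π_II·p_II = 0.88 × 0.250948 = 0.220834
Evidence: 0.00833406 + 0.220834 = 0.229168
Responsibility of Regime II: 0.220834 / 0.229168 ≈ 0.9636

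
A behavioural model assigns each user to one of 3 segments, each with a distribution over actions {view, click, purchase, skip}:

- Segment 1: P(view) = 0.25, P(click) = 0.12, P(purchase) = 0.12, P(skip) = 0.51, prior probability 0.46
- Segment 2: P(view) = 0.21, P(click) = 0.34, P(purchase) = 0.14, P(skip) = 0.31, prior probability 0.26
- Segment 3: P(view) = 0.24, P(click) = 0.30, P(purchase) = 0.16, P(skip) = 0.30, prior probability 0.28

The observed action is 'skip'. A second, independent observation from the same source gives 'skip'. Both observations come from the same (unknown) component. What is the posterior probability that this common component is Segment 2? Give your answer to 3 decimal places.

0.147

Posterior ∝ prior × likelihood, so P(k | x) ∝ w_k f_k(x); normalise over all components.
Since both observations come from the same component, the likelihood for component k is f_k(x₁)·f_k(x₂).
  p_1 = [0.51] × [0.51] = 0.2601
  p_2 = [0.31] × [0.31] = 0.0961
  p_3 = [0.3] × [0.3] = 0.09
Unnormalised posteriors:
  w_1·p_1 = 0.46 × 0.2601 = 0.119646
  w_2·p_2 = 0.26 × 0.0961 = 0.024986
  w_3·p_3 = 0.28 × 0.09 = 0.0252
Normaliser: 0.119646 + 0.024986 + 0.0252 = 0.169832
Responsibility of Segment 2: 0.024986 / 0.169832 ≈ 0.147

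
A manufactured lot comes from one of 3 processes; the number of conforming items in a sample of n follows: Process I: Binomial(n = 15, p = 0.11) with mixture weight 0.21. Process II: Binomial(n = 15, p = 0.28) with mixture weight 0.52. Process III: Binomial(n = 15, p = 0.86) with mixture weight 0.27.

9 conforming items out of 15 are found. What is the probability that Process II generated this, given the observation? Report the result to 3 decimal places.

0.594

Posterior ∝ prior × likelihood, so P(k | x) ∝ π_k f_k(x); normalise over all components.
Component likelihoods at x = 9 conforming items out of 15:
  p_I = 5.86514e-06
  p_II = 0.00737601
  p_III = 0.00969747
Weight by the priors:
  π_I·p_I = 0.21 × 5.86514e-06 = 1.23168e-06
  π_II·p_II = 0.52 × 0.00737601 = 0.00383552
  π_III·p_III = 0.27 × 0.00969747 = 0.00261832
Sum: 1.23168e-06 + 0.00383552 + 0.00261832 = 0.00645507
So the posterior for Process II is 0.00383552 / 0.00645507 ≈ 0.594.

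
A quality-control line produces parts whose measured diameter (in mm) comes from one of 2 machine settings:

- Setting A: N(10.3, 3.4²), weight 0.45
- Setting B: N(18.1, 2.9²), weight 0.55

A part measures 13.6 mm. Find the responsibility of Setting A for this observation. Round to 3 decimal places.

0.592

P(component k | x) = w_k·f_k(x) / marginal(x), where marginal(x) = Σ_j w_j·f_j(x).
Normal densities:
  p_A = (1/(3.4·√(2π)))·exp(−(13.6−10.3)²/(2·3.4²)) = 0.117336·exp(-0.47102) = 0.0732604
  p_B = (1/(2.9·√(2π)))·exp(−(13.6−18.1)²/(2·2.9²)) = 0.137566·exp(-1.20392) = 0.0412719
Weight by the priors:
  w_A·p_A = 0.45 × 0.0732604 = 0.0329672
  w_B·p_B = 0.55 × 0.0412719 = 0.0226996
Denominator: 0.0329672 + 0.0226996 = 0.0556667
P(Setting A | data) ≈ 0.592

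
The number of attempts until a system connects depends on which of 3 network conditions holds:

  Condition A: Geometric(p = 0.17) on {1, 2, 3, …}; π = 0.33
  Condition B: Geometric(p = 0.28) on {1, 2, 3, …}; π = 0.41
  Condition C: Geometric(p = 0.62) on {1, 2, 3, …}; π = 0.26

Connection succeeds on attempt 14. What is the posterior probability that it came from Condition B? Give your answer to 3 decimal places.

0.244

P(component k | x) = π_k·f_k(x) / marginal(x), where marginal(x) = Σ_j π_j·f_j(x).
Geometric probabilities:
  f_A = 0.17·(1−0.17)^13 = 0.17·0.0887187 = 0.0150822
  f_B = 0.28·(1−0.28)^13 = 0.28·0.0139741 = 0.00391274
  f_C = 0.62·(1−0.62)^13 = 0.62·3.44498e-06 = 2.13589e-06
Prior × likelihood for each component:
  π_A·f_A = 0.33 × 0.0150822 = 0.00497712
  π_B·f_B = 0.41 × 0.00391274 = 0.00160422
  π_C·f_C = 0.26 × 2.13589e-06 = 5.55331e-07
Marginal: 0.00497712 + 0.00160422 + 5.55331e-07 = 0.0065819
Responsibility of Condition B: 0.00160422 / 0.0065819 ≈ 0.244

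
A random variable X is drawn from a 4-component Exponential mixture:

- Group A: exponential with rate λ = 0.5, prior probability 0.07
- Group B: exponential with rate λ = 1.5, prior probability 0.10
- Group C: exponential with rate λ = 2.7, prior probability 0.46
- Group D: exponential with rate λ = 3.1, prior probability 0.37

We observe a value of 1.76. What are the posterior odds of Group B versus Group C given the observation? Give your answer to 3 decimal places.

Posterior odds = (π_i f_i(x)) / (π_j f_j(x)); the normalising sum cancels.
Evaluate each component's likelihood at the observed value:
  f_A = 0.5·e^(−0.5·1.76) = 0.5·e^(−0.8800) = 0.207391
  f_B = 1.5·e^(−1.5·1.76) = 1.5·e^(−2.6400) = 0.107042
  f_C = 2.7·e^(−2.7·1.76) = 2.7·e^(−4.7520) = 0.0233129
  f_D = 3.1·e^(−3.1·1.76) = 3.1·e^(−5.4560) = 0.0132389
Posterior odds = (π_B·f_B) / (π_C·f_C) = (0.10·0.107042) / (0.46·0.0233129) = 0.0107042 / 0.0107239 ≈ 0.998

0.998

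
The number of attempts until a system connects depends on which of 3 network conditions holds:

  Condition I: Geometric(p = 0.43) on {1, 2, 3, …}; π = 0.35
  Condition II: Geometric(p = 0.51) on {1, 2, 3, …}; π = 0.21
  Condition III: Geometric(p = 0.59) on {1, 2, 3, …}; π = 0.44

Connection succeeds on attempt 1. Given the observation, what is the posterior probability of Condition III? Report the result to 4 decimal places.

0.5019

The responsibility of component k is π_k f_k(x) divided by Σ_j π_j f_j(x).
Component likelihoods at x = 1:
  L_I = 0.43
  L_II = 0.51
  L_III = 0.59
Prior × likelihood for each component:
  π_I·L_I = 0.35 × 0.43 = 0.1505
  π_II·L_II = 0.21 × 0.51 = 0.1071
  π_III·L_III = 0.44 × 0.59 = 0.2596
Normaliser: 0.1505 + 0.1071 + 0.2596 = 0.5172
Responsibility of Condition III: 0.2596 / 0.5172 ≈ 0.5019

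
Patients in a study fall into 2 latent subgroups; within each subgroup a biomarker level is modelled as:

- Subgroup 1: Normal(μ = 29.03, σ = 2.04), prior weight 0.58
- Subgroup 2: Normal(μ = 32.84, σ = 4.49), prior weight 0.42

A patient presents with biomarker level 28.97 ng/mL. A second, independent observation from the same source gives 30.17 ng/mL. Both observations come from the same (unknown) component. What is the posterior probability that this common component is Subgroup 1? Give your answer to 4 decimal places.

The responsibility of component k is w_k f_k(x) divided by Σ_j w_j f_j(x).
Since both observations come from the same component, the likelihood for component k is f_k(x₁)·f_k(x₂).
  L_1 = [0.195475] × [0.167289] = 0.032701
  L_2 = [0.0612838] × [0.0744522] = 0.00456271
Unnormalised posteriors:
  w_1·L_1 = 0.58 × 0.032701 = 0.0189666
  w_2·L_2 = 0.42 × 0.00456271 = 0.00191634
Evidence: 0.0189666 + 0.00191634 = 0.0208829
P(Subgroup 1 | x₁,x₂) = 0.0189666 / 0.0208829 ≈ 0.9082

0.9082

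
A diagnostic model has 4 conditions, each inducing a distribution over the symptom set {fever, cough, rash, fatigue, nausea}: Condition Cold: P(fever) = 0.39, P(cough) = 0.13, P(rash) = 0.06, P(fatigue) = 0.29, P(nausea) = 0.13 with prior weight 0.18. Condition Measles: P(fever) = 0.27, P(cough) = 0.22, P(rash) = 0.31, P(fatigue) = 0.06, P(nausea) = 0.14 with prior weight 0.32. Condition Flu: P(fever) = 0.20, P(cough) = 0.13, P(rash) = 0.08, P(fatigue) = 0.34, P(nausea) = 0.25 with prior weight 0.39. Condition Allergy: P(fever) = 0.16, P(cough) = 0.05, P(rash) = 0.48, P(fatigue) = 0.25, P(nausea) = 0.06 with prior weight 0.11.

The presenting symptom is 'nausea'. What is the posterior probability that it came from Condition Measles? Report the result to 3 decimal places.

0.260

By Bayes' theorem, P(k | x) = P(Z=k) f_k(x) / Σ_j P(Z=j) f_j(x).
Evaluate each component's likelihood at the observed value:
  L_Cold = P(nausea | comp) = 0.13
  L_Measles = P(nausea | comp) = 0.14
  L_Flu = P(nausea | comp) = 0.25
  L_Allergy = P(nausea | comp) = 0.06
Multiply by the mixture weights:
  P(Z=Cold)·L_Cold = 0.18 × 0.13 = 0.0234
  P(Z=Measles)·L_Measles = 0.32 × 0.14 = 0.0448
  P(Z=Flu)·L_Flu = 0.39 × 0.25 = 0.0975
  P(Z=Allergy)·L_Allergy = 0.11 × 0.06 = 0.0066
Sum: 0.0234 + 0.0448 + 0.0975 + 0.0066 = 0.1723
Responsibility of Condition Measles: 0.0448 / 0.1723 ≈ 0.260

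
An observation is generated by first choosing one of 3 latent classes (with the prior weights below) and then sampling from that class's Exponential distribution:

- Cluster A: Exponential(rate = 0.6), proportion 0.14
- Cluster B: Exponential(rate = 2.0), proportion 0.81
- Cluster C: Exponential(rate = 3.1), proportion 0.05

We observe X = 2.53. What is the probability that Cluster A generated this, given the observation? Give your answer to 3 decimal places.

0.640

Apply Bayes' rule: the posterior for each component is proportional to its prior times its likelihood at x.
Component likelihoods at x = 2.53:
  L_A = 0.13149
  L_B = 0.0126911
  L_C = 0.00121672
Multiply by the mixture weights:
  P(Z=A)·L_A = 0.14 × 0.13149 = 0.0184086
  P(Z=B)·L_B = 0.81 × 0.0126911 = 0.0102798
  P(Z=C)·L_C = 0.05 × 0.00121672 = 6.08359e-05
Denominator: 0.0184086 + 0.0102798 + 6.08359e-05 = 0.0287492
P(Cluster A | data) = 0.0184086 / 0.0287492 ≈ 0.640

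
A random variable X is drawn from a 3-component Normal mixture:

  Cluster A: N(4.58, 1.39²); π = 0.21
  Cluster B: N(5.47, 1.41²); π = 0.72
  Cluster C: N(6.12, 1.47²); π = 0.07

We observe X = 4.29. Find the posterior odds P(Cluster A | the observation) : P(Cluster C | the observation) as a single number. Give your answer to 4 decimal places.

6.7375

Posterior odds = (P(Z=i) f_i(x)) / (P(Z=j) f_j(x)); the normalising sum cancels.
Normal densities:
  L_A = (1/(1.39·√(2π)))·exp(−(4.29−4.58)²/(2·1.39²)) = 0.287009·exp(-0.02176) = 0.28083
  L_B = (1/(1.41·√(2π)))·exp(−(4.29−5.47)²/(2·1.41²)) = 0.282938·exp(-0.35018) = 0.199346
  L_C = (1/(1.47·√(2π)))·exp(−(4.29−6.12)²/(2·1.47²)) = 0.271389·exp(-0.77489) = 0.125044
Posterior odds = (P(Z=A)·L_A) / (P(Z=C)·L_C) = (0.21·0.28083) / (0.07·0.125044) = 0.0589743 / 0.00875311 ≈ 6.7375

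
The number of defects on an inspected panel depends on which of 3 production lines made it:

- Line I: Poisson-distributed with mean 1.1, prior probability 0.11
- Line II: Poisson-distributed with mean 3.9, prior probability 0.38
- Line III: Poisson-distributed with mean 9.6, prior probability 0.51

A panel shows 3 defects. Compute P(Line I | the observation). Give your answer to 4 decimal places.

0.0910

P(component k | x) = w_k·f_k(x) / marginal(x), where marginal(x) = Σ_j w_j·f_j(x).
Component likelihoods at x = 3 defects:
  f_I = e^(−1.1)·1.1^3/3! = 0.0738419
  f_II = e^(−3.9)·3.9^3/3! = 0.200122
  f_III = e^(−9.6)·9.6^3/3! = 0.00998701
Prior × likelihood for each component:
  w_I·f_I = 0.11 × 0.0738419 = 0.00812261
  w_II·f_II = 0.38 × 0.200122 = 0.0760462
  w_III·f_III = 0.51 × 0.00998701 = 0.00509337
Normaliser: 0.00812261 + 0.0760462 + 0.00509337 = 0.0892622
Responsibility of Line I: 0.00812261 / 0.0892622 ≈ 0.0910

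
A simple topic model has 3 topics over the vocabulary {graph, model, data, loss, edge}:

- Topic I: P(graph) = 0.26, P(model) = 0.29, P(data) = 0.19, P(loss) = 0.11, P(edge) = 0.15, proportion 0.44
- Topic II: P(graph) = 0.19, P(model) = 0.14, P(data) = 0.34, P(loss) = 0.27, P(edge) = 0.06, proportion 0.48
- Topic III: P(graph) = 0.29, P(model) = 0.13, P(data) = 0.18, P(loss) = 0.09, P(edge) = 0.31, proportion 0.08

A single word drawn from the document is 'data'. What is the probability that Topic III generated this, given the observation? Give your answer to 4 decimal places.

0.0551

By Bayes' theorem, P(k | x) = w_k f_k(x) / Σ_j w_j f_j(x).
Evaluate each component's likelihood at the observed value:
  p_I = P(data | comp) = 0.19
  p_II = P(data | comp) = 0.34
  p_III = P(data | comp) = 0.18
Prior × likelihood for each component:
  w_I·p_I = 0.44 × 0.19 = 0.0836
  w_II·p_II = 0.48 × 0.34 = 0.1632
  w_III·p_III = 0.08 × 0.18 = 0.0144
Sum: 0.0836 + 0.1632 + 0.0144 = 0.2612
P(Topic III | data) = 0.0144 / 0.2612 ≈ 0.0551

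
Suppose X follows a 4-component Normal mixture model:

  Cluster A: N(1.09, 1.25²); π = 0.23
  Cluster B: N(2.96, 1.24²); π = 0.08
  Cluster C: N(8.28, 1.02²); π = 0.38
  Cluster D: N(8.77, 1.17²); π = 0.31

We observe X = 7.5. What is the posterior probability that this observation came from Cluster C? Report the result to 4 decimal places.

Apply Bayes' rule: the posterior for each component is proportional to its prior times its likelihood at x.
Component likelihoods at x = 7.5:
  f_A = 6.22032e-07
  f_B = 0.00039502
  f_C = 0.291963
  f_D = 0.189178
Prior × likelihood for each component:
  π_A·f_A = 0.23 × 6.22032e-07 = 1.43067e-07
  π_B·f_B = 0.08 × 0.00039502 = 3.16016e-05
  π_C·f_C = 0.38 × 0.291963 = 0.110946
  π_D·f_D = 0.31 × 0.189178 = 0.0586453
Normaliser: 1.43067e-07 + 3.16016e-05 + 0.110946 + 0.0586453 = 0.169623
P(Cluster C | x) ≈ 0.6541

0.6541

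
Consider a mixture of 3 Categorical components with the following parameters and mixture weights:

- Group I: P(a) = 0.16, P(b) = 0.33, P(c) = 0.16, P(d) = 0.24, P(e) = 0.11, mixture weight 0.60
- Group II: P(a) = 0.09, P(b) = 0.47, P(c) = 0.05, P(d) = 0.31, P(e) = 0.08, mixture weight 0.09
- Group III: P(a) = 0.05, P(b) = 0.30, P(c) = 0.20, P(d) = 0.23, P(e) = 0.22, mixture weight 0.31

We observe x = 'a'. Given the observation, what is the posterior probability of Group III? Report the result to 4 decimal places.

Apply Bayes' rule: the posterior for each component is proportional to its prior times its likelihood at x.
Categorical probabilities:
  L_I = P(a | comp) = 0.16
  L_II = P(a | comp) = 0.09
  L_III = P(a | comp) = 0.05
Weight by the priors:
  P(Z=I)·L_I = 0.60 × 0.16 = 0.096
  P(Z=II)·L_II = 0.09 × 0.09 = 0.0081
  P(Z=III)·L_III = 0.31 × 0.05 = 0.0155
Evidence: 0.096 + 0.0081 + 0.0155 = 0.1196
P(Group III | 'a') ≈ 0.1296

0.1296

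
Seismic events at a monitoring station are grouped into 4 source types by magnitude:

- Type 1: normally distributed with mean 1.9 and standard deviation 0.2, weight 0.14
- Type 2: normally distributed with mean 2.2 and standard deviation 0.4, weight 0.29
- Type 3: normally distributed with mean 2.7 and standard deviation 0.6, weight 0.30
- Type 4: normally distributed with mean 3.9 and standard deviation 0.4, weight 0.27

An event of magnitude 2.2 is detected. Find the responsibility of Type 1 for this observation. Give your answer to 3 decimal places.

Posterior ∝ prior × likelihood, so P(k | x) ∝ π_k f_k(x); normalise over all components.
Evaluate each component's likelihood at the observed value:
  p_1 = 0.647588
  p_2 = 0.997356
  p_3 = 0.469853
  p_4 = 0.000119297
Unnormalised posteriors:
  π_1·p_1 = 0.14 × 0.647588 = 0.0906623
  π_2·p_2 = 0.29 × 0.997356 = 0.289233
  π_3·p_3 = 0.30 × 0.469853 = 0.140956
  π_4·p_4 = 0.27 × 0.000119297 = 3.22101e-05
Marginal: 0.0906623 + 0.289233 + 0.140956 + 3.22101e-05 = 0.520884
So the posterior for Type 1 is 0.0906623 / 0.520884 ≈ 0.174.

0.174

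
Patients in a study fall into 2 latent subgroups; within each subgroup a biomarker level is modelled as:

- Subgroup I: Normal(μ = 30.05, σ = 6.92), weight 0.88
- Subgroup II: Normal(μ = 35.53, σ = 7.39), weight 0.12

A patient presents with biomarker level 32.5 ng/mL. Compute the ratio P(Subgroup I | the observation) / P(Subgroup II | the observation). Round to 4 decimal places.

Only the two components matter; the odds are (π_i f_i(x)) / (π_j f_j(x)).
Normal densities:
  p_I = (1/(6.92·√(2π)))·exp(−(32.5−30.05)²/(2·6.92²)) = 0.057651·exp(-0.06267) = 0.0541483
  p_II = (1/(7.39·√(2π)))·exp(−(32.5−35.53)²/(2·7.39²)) = 0.053984·exp(-0.08406) = 0.0496319
Odds = (0.88/0.12) × (0.0541483/0.0496319) = 7.33333 × 1.091 ≈ 8.0007

8.0007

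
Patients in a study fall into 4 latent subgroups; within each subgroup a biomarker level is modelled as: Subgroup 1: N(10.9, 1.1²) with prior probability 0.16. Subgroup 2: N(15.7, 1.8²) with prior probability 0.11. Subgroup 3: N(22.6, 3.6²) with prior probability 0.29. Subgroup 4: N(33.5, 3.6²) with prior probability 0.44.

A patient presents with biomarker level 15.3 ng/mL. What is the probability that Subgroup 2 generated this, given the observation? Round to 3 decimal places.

0.852

Posterior ∝ prior × likelihood, so P(k | x) ∝ P(Z=k) f_k(x); normalise over all components.
Evaluate each component's likelihood at the observed value:
  p_1 = 0.000121664
  p_2 = 0.216229
  p_3 = 0.0141815
  p_4 = 3.12334e-07
Weight by the priors:
  P(Z=1)·p_1 = 0.16 × 0.000121664 = 1.94662e-05
  P(Z=2)·p_2 = 0.11 × 0.216229 = 0.0237852
  P(Z=3)·p_3 = 0.29 × 0.0141815 = 0.00411265
  P(Z=4)·p_4 = 0.44 × 3.12334e-07 = 1.37427e-07
Evidence: 1.94662e-05 + 0.0237852 + 0.00411265 + 1.37427e-07 = 0.0279175
P(Subgroup 2 | 15.3 ng/mL) ≈ 0.852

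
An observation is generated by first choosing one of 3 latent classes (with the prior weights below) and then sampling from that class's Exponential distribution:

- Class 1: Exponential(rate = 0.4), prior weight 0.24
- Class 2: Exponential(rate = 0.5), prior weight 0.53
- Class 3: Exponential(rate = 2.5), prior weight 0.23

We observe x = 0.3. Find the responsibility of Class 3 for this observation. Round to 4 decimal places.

P(component k | x) = π_k·f_k(x) / marginal(x), where marginal(x) = Σ_j π_j·f_j(x).
Exponential densities:
  L_1 = 0.354768
  L_2 = 0.430354
  L_3 = 1.18092
Unnormalised posteriors:
  π_1·L_1 = 0.24 × 0.354768 = 0.0851444
  π_2·L_2 = 0.53 × 0.430354 = 0.228088
  π_3·L_3 = 0.23 × 1.18092 = 0.271611
Marginal: 0.0851444 + 0.228088 + 0.271611 = 0.584843
Responsibility of Class 3: 0.271611 / 0.584843 ≈ 0.4644

0.4644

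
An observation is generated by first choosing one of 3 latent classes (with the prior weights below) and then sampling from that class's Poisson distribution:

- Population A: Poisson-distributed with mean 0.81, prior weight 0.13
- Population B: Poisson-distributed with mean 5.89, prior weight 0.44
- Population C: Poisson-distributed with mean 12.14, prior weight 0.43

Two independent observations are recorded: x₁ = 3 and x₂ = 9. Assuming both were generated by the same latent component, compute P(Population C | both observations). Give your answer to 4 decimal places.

0.0210

Posterior ∝ prior × likelihood, so P(k | x) ∝ P(Z=k) f_k(x); normalise over all components.
Since both observations come from the same component, the likelihood for component k is f_k(x₁)·f_k(x₂).
  f_A = [0.0394026] × [1.84002e-07] = 7.25018e-09
  f_B = [0.0942324] × [0.0650549] = 0.00613028
  f_C = [0.00159283] × [0.0843083] = 0.000134289
Prior × likelihood for each component:
  P(Z=A)·f_A = 0.13 × 7.25018e-09 = 9.42524e-10
  P(Z=B)·f_B = 0.44 × 0.00613028 = 0.00269732
  P(Z=C)·f_C = 0.43 × 0.000134289 = 5.77442e-05
Denominator: 9.42524e-10 + 0.00269732 + 5.77442e-05 = 0.00275507
P(Population C | x) = 5.77442e-05 / 0.00275507 ≈ 0.0210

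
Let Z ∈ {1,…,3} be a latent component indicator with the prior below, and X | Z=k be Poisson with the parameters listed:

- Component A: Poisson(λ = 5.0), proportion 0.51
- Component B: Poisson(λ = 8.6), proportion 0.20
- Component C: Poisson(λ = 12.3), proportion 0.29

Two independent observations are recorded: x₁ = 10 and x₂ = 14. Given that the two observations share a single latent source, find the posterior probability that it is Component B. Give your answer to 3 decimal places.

Posterior ∝ prior × likelihood, so P(k | x) ∝ π_k f_k(x); normalise over all components.
Since both observations come from the same component, the likelihood for component k is f_k(x₁)·f_k(x₂).
  L_A = [0.0181328] × [0.000471736] = 8.55389e-06
  L_B = [0.112277] × [0.0255645] = 0.00287029
  L_C = [0.0994182] × [0.0947199] = 0.00941688
Prior × likelihood for each component:
  π_A·L_A = 0.51 × 8.55389e-06 = 4.36249e-06
  π_B·L_B = 0.20 × 0.00287029 = 0.000574059
  π_C·L_C = 0.29 × 0.00941688 = 0.0027309
Sum: 4.36249e-06 + 0.000574059 + 0.0027309 = 0.00330932
Responsibility of Component B: 0.000574059 / 0.00330932 ≈ 0.173

0.173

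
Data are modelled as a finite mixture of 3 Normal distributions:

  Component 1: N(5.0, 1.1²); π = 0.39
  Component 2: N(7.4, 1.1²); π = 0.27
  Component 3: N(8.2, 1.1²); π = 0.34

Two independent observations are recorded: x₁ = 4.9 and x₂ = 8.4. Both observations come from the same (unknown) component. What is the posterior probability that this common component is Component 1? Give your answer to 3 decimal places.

By Bayes' theorem, P(k | x) = π_k f_k(x) / Σ_j π_j f_j(x).
Since both observations come from the same component, the likelihood for component k is f_k(x₁)·f_k(x₂).
  f_1 = [0.361179] × [0.0030546] = 0.00110326
  f_2 = [0.0274087] × [0.239915] = 0.00657576
  f_3 = [0.00402895] × [0.356729] = 0.00143725
Multiply by the mixture weights:
  π_1·f_1 = 0.39 × 0.00110326 = 0.00043027
  π_2·f_2 = 0.27 × 0.00657576 = 0.00177546
  π_3·f_3 = 0.34 × 0.00143725 = 0.000488664
Denominator: 0.00043027 + 0.00177546 + 0.000488664 = 0.00269439
P(Component 1 | x) ≈ 0.160

0.160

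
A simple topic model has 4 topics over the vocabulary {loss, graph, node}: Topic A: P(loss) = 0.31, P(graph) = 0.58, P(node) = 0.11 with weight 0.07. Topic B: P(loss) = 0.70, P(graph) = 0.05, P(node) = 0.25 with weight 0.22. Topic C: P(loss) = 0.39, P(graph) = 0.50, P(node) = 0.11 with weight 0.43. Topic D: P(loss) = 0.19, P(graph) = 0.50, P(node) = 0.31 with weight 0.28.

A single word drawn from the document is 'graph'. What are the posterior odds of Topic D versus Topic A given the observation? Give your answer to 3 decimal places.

Since P(k|x) ∝ P(Z=k) f_k(x), the posterior odds are P(Z=i) f_i(x) / (P(Z=j) f_j(x)).
Categorical probabilities:
  p_A = P(graph | comp) = 0.58
  p_B = P(graph | comp) = 0.05
  p_C = P(graph | comp) = 0.50
  p_D = P(graph | comp) = 0.50
0.14 / 0.0406 ≈ 3.448

3.448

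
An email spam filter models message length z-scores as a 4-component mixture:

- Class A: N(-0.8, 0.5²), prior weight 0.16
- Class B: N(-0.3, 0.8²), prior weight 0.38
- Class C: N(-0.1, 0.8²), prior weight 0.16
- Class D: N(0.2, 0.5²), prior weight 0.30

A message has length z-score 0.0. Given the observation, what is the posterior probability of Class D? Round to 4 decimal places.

By Bayes' theorem, P(k | x) = P(Z=k) f_k(x) / Σ_j P(Z=j) f_j(x).
Normal densities:
  p_A = (1/(0.5·√(2π)))·exp(−(0.0−-0.8)²/(2·0.5²)) = 0.797885·exp(-1.28000) = 0.221842
  p_B = (1/(0.8·√(2π)))·exp(−(0.0−-0.3)²/(2·0.8²)) = 0.498678·exp(-0.07031) = 0.464819
  p_C = (1/(0.8·√(2π)))·exp(−(0.0−-0.1)²/(2·0.8²)) = 0.498678·exp(-0.00781) = 0.494797
  p_D = (1/(0.5·√(2π)))·exp(−(0.0−0.2)²/(2·0.5²)) = 0.797885·exp(-0.08000) = 0.73654
Multiply by the mixture weights:
  P(Z=A)·p_A = 0.16 × 0.221842 = 0.0354947
  P(Z=B)·p_B = 0.38 × 0.464819 = 0.176631
  P(Z=C)·p_C = 0.16 × 0.494797 = 0.0791675
  P(Z=D)·p_D = 0.30 × 0.73654 = 0.220962
Normaliser: 0.0354947 + 0.176631 + 0.0791675 + 0.220962 = 0.512255
Responsibility of Class D: 0.220962 / 0.512255 ≈ 0.4314

0.4314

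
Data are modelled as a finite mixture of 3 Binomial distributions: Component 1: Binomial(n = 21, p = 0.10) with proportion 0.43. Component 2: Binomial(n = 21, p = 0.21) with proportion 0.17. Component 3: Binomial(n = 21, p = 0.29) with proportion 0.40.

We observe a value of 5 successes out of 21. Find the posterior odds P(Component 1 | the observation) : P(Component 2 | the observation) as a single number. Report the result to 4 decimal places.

0.4986

The posterior odds equal the prior odds times the likelihood ratio: (π_i/π_j)·(f_i(x)/f_j(x)).
Component likelihoods at x = 5 successes out of 21:
  f_1 = 0.0377071
  f_2 = 0.191282
  f_3 = 0.174047
Odds = (0.43/0.17) × (0.0377071/0.191282) = 2.52941 × 0.197129 ≈ 0.4986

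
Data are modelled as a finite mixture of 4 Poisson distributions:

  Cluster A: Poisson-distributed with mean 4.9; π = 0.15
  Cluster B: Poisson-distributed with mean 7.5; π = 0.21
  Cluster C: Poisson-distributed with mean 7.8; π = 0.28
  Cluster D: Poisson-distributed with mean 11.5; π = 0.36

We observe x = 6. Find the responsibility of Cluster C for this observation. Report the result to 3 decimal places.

Posterior ∝ prior × likelihood, so P(k | x) ∝ π_k f_k(x); normalise over all components.
Component likelihoods at x = 6:
  f_A = 0.143153
  f_B = 0.136718
  f_C = 0.128156
  f_D = 0.0325438
Unnormalised posteriors:
  π_A·f_A = 0.15 × 0.143153 = 0.021473
  π_B·f_B = 0.21 × 0.136718 = 0.0287108
  π_C·f_C = 0.28 × 0.128156 = 0.0358836
  π_D·f_D = 0.36 × 0.0325438 = 0.0117158
Sum: 0.021473 + 0.0287108 + 0.0358836 + 0.0117158 = 0.0977832
Responsibility of Cluster C: 0.0358836 / 0.0977832 ≈ 0.367

0.367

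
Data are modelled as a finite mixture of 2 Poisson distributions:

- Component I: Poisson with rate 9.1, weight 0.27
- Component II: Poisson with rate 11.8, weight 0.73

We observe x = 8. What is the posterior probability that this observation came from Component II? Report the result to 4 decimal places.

The responsibility of component k is P(Z=k) f_k(x) divided by Σ_j P(Z=j) f_j(x).
Component likelihoods at x = 8:
  L_I = e^(−9.1)·9.1^8/8! = 0.130236
  L_II = e^(−11.8)·11.8^8/8! = 0.0699617
Prior × likelihood for each component:
  P(Z=I)·L_I = 0.27 × 0.130236 = 0.0351637
  P(Z=II)·L_II = 0.73 × 0.0699617 = 0.0510721
Sum: 0.0351637 + 0.0510721 = 0.0862358
P(Component II | data) ≈ 0.5922

0.5922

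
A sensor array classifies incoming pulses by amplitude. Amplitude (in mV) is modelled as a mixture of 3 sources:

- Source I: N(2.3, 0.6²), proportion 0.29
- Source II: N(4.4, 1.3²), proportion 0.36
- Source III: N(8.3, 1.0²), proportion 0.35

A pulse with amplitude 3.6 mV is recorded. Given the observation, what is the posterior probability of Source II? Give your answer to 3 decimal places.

0.832

The responsibility of component k is π_k f_k(x) divided by Σ_j π_j f_j(x).
Evaluate each component's likelihood at the observed value:
  f_I = 0.0635877
  f_II = 0.253941
  f_III = 6.36983e-06
Unnormalised posteriors:
  π_I·f_I = 0.29 × 0.0635877 = 0.0184404
  π_II·f_II = 0.36 × 0.253941 = 0.0914189
  π_III·f_III = 0.35 × 6.36983e-06 = 2.22944e-06
Denominator: 0.0184404 + 0.0914189 + 2.22944e-06 = 0.109862
So the posterior for Source II is 0.0914189 / 0.109862 ≈ 0.832.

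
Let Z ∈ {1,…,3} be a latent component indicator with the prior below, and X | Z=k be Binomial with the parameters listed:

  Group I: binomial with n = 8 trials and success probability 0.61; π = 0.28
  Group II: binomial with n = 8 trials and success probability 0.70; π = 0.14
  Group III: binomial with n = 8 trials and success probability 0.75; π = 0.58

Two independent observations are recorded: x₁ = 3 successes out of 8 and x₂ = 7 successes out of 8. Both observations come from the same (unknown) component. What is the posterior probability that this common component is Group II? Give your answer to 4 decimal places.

The responsibility of component k is P(Z=k) f_k(x) divided by Σ_j P(Z=j) f_j(x).
Since both observations come from the same component, the likelihood for component k is f_k(x₁)·f_k(x₂).
  p_I = [C(8,3)·0.61^3·0.39^5 = 56·0.226981·0.00902242 = 0.114683] × [0.0980536] = 0.0112451
  p_II = [C(8,3)·0.70^3·0.30^5 = 56·0.343·0.00243 = 0.0466754] × [0.19765] = 0.00922542
  p_III = [C(8,3)·0.75^3·0.25^5 = 56·0.421875·0.000976562 = 0.0230713] × [0.266968] = 0.00615929
Multiply by the mixture weights:
  P(Z=I)·p_I = 0.28 × 0.0112451 = 0.00314863
  P(Z=II)·p_II = 0.14 × 0.00922542 = 0.00129156
  P(Z=III)·p_III = 0.58 × 0.00615929 = 0.00357239
Sum: 0.00314863 + 0.00129156 + 0.00357239 = 0.00801258
So the posterior for Group II is 0.00129156 / 0.00801258 ≈ 0.1612.

0.1612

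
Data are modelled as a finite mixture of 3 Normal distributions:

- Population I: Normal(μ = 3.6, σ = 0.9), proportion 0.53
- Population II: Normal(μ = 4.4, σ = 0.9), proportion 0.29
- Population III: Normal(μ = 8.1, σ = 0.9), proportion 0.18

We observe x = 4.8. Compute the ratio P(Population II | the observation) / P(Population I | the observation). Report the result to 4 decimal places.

1.2058

The posterior odds equal the prior odds times the likelihood ratio: (π_i/π_j)·(f_i(x)/f_j(x)).
Normal densities:
  p_I = 0.182233
  p_II = 0.401582
  p_III = 0.000533634
Odds = (0.29/0.53) × (0.401582/0.182233) = 0.54717 × 2.20367 ≈ 1.2058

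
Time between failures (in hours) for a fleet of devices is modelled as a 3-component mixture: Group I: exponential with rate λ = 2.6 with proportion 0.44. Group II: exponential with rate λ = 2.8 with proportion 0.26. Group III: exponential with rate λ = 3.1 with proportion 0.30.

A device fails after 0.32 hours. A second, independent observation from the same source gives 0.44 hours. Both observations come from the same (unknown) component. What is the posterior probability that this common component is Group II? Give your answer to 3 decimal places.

0.261

Apply Bayes' rule: the posterior for each component is proportional to its prior times its likelihood at x.
Since both observations come from the same component, the likelihood for component k is f_k(x₁)·f_k(x₂).
  L_I = [1.13146] × [0.82821] = 0.937089
  L_II = [1.14296] × [0.816784] = 0.93355
  L_III = [1.14959] × [0.792472] = 0.911015
Unnormalised posteriors:
  π_I·L_I = 0.44 × 0.937089 = 0.412319
  π_II·L_II = 0.26 × 0.93355 = 0.242723
  π_III·L_III = 0.30 × 0.911015 = 0.273305
Evidence: 0.412319 + 0.242723 + 0.273305 = 0.928347
Responsibility of Group II: 0.242723 / 0.928347 ≈ 0.261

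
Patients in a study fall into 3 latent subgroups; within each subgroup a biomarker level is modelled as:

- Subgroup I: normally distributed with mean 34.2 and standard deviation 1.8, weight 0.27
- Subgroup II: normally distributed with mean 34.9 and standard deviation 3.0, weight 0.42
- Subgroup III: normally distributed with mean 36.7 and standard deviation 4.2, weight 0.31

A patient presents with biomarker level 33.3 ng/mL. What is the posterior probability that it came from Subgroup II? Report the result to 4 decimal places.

Posterior ∝ prior × likelihood, so P(k | x) ∝ π_k f_k(x); normalise over all components.
Normal densities:
  f_I = (1/(1.8·√(2π)))·exp(−(33.3−34.2)²/(2·1.8²)) = 0.221635·exp(-0.12500) = 0.195592
  f_II = (1/(3.0·√(2π)))·exp(−(33.3−34.9)²/(2·3.0²)) = 0.132981·exp(-0.14222) = 0.115351
  f_III = (1/(4.2·√(2π)))·exp(−(33.3−36.7)²/(2·4.2²)) = 0.094986·exp(-0.32766) = 0.0684476
Weight by the priors:
  π_I·f_I = 0.27 × 0.195592 = 0.0528098
  π_II·f_II = 0.42 × 0.115351 = 0.0484475
  π_III·f_III = 0.31 × 0.0684476 = 0.0212187
Marginal: 0.0528098 + 0.0484475 + 0.0212187 = 0.122476
P(Subgroup II | x) = 0.0484475 / 0.122476 ≈ 0.3956

0.3956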